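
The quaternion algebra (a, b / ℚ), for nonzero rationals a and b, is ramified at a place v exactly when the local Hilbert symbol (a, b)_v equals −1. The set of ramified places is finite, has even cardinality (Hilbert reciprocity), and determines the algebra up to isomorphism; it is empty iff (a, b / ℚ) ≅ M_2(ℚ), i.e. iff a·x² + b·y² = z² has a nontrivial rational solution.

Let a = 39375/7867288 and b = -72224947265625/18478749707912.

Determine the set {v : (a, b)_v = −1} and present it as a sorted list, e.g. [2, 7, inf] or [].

Mod squares: a ≡ 154, b ≡ -770. Check v ∈ {∞, 2, 3, 5, 7, 11, 13, 17, 23}.
v=13: a=13^-2·(≡2), b=13^-4·(≡4) mod 13; (2|13)=-1, (4|13)=+1; (−1)^{-2·-4·6}·(-1)^-4·(+1)^-2 = +1.
v=23: a=23^-2·(≡18), b=23^-4·(≡4) mod 23; (18|23)=+1, (4|23)=+1; (−1)^{-2·-4·11}·(+1)^-4·(+1)^-2 = +1.
v=7: a=7^1·(≡2), b=7^3·(≡1) mod 7; (2|7)=+1, (1|7)=+1; (−1)^{1·3·3}·(+1)^3·(+1)^1 = -1.
v=2: v_2(a)=-3, v_2(b)=-3; units ≡ 5, 7 (mod 8); ε·ε+αω+βω = 0·1+-3·0+-3·1 ≡ 1  ⇒  (a,b)_2 = -1.
v=∞: 154 > 0 and -770 < 0  ⇒  (a,b)_∞ = +1.
v=3: a=3^2·(≡1), b=3^4·(≡1) mod 3; (1|3)=+1, (1|3)=+1; (−1)^{2·4·1}·(+1)^4·(+1)^2 = +1.
v=5: a=5^4·(≡1), b=5^9·(≡1) mod 5; (1|5)=+1, (1|5)=+1; (−1)^{4·9·2}·(+1)^9·(+1)^4 = +1.
v=11: a=11^-1·(≡5), b=11^3·(≡6) mod 11; (5|11)=+1, (6|11)=-1; (−1)^{-1·3·5}·(+1)^3·(-1)^-1 = +1.
v=17: a=17^0·(≡8), b=17^-2·(≡14) mod 17; (8|17)=+1, (14|17)=-1; (−1)^{0·-2·8}·(+1)^-2·(-1)^0 = +1.
|Ram(154, -770)| = 2, even; anisotropic at {2, 7}.

[2, 7]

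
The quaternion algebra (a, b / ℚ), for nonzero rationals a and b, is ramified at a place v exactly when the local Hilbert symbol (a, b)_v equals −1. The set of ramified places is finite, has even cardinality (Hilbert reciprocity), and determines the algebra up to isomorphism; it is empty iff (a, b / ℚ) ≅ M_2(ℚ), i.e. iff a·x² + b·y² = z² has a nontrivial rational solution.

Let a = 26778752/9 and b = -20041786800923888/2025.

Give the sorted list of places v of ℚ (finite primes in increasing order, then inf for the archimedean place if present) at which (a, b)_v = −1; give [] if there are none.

[]

Mod squares: a ≡ 3458, b ≡ -143. Check v ∈ {∞, 2, 3, 5, 7, 11, 13, 17, 19}.
v=19: a=19^1·(≡5), b=19^2·(≡5) mod 19; (5|19)=+1, (5|19)=+1; (−1)^{1·2·9}·(+1)^2·(+1)^1 = +1.
v=11: a=11^2·(≡4), b=11^3·(≡1) mod 11; (4|11)=+1, (1|11)=+1; (−1)^{2·3·5}·(+1)^3·(+1)^2 = +1.
v=5: a=5^0·(≡3), b=5^-2·(≡2) mod 5; (3|5)=-1, (2|5)=-1; (−1)^{0·-2·2}·(-1)^-2·(-1)^0 = +1.
v=17: a=17^0·(≡7), b=17^4·(≡10) mod 17; (7|17)=-1, (10|17)=-1; (−1)^{0·4·8}·(-1)^4·(-1)^0 = +1.
v=2: v_2(a)=7, v_2(b)=4; units ≡ 1, 1 (mod 8); ε·ε+αω+βω = 0·0+7·0+4·0 ≡ 0  ⇒  (a,b)_2 = +1.
v=3: a=3^-2·(≡2), b=3^-4·(≡1) mod 3; (2|3)=-1, (1|3)=+1; (−1)^{-2·-4·1}·(-1)^-4·(+1)^-2 = +1.
v=∞: 3458 > 0 and -143 < 0  ⇒  (a,b)_∞ = +1.
v=7: a=7^1·(≡4), b=7^4·(≡2) mod 7; (4|7)=+1, (2|7)=+1; (−1)^{1·4·3}·(+1)^4·(+1)^1 = +1.
v=13: a=13^1·(≡6), b=13^1·(≡7) mod 13; (6|13)=-1, (7|13)=-1; (−1)^{1·1·6}·(-1)^1·(-1)^1 = +1.
Every local symbol is +1, so the conic 3458·x² + -143·y² = z² has ℚ_v-points for all v and hence a ℚ-point; (a, b / ℚ) ≅ M_2(ℚ).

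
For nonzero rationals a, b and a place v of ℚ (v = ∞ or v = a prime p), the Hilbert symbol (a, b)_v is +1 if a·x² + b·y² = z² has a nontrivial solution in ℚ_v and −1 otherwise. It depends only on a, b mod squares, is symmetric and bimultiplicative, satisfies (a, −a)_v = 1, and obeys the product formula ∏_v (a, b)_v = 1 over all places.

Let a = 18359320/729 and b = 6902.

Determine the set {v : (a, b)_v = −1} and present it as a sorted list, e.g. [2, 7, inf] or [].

[2, 5, 7, 29]

Mod squares: a ≡ 93670, b ≡ 6902. Check v ∈ {∞, 2, 3, 5, 7, 17, 19, 29}.
v=5: a=5^1·(≡1), b=5^0·(≡2) mod 5; (1|5)=+1, (2|5)=-1; (−1)^{1·0·2}·(+1)^0·(-1)^1 = -1.
v=∞: 93670 > 0 and 6902 > 0  ⇒  (a,b)_∞ = +1.
v=2: v_2(a)=3, v_2(b)=1; units ≡ 3, 3 (mod 8); ε·ε+αω+βω = 1·1+3·1+1·1 ≡ 1  ⇒  (a,b)_2 = -1.
v=7: a=7^2·(≡5), b=7^1·(≡6) mod 7; (5|7)=-1, (6|7)=-1; (−1)^{2·1·3}·(-1)^1·(-1)^2 = -1.
v=29: a=29^1·(≡17), b=29^1·(≡6) mod 29; (17|29)=-1, (6|29)=+1; (−1)^{1·1·14}·(-1)^1·(+1)^1 = -1.
v=17: a=17^1·(≡8), b=17^1·(≡15) mod 17; (8|17)=+1, (15|17)=+1; (−1)^{1·1·8}·(+1)^1·(+1)^1 = +1.
v=19: a=19^1·(≡5), b=19^0·(≡5) mod 19; (5|19)=+1, (5|19)=+1; (−1)^{1·0·9}·(+1)^0·(+1)^1 = +1.
v=3: a=3^-6·(≡1), b=3^0·(≡2) mod 3; (1|3)=+1, (2|3)=-1; (−1)^{-6·0·1}·(+1)^0·(-1)^-6 = +1.
(93670, 6902 / ℚ) ramifies at {2, 5, 7, 29}: a division algebra.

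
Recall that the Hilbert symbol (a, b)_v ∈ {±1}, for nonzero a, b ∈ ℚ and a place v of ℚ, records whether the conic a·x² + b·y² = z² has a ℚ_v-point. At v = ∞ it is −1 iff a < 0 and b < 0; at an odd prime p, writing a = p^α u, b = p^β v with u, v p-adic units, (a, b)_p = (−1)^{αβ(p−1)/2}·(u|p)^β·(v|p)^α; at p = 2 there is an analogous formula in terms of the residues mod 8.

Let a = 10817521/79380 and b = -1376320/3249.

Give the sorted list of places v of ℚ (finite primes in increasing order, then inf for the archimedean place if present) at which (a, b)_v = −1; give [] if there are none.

[17, 23]

Mod squares: a ≡ 5, b ≡ -21505. Check v ∈ {∞, 2, 3, 5, 7, 11, 13, 17, 19, 23}.
v=3: a=3^-4·(≡2), b=3^-2·(≡2) mod 3; (2|3)=-1, (2|3)=-1; (−1)^{-4·-2·1}·(-1)^-2·(-1)^-4 = +1.
v=17: a=17^0·(≡14), b=17^1·(≡14) mod 17; (14|17)=-1, (14|17)=-1; (−1)^{0·1·8}·(-1)^1·(-1)^0 = -1.
v=11: a=11^2·(≡1), b=11^1·(≡4) mod 11; (1|11)=+1, (4|11)=+1; (−1)^{2·1·5}·(+1)^1·(+1)^2 = +1.
v=2: v_2(a)=-2, v_2(b)=6; units ≡ 5, 7 (mod 8); ε·ε+αω+βω = 0·1+-2·0+6·1 ≡ 0  ⇒  (a,b)_2 = +1.
v=∞: 5 > 0 and -21505 < 0  ⇒  (a,b)_∞ = +1.
v=19: a=19^0·(≡17), b=19^-2·(≡15) mod 19; (17|19)=+1, (15|19)=-1; (−1)^{0·-2·9}·(+1)^-2·(-1)^0 = +1.
v=7: a=7^-2·(≡5), b=7^0·(≡6) mod 7; (5|7)=-1, (6|7)=-1; (−1)^{-2·0·3}·(-1)^0·(-1)^-2 = +1.
v=13: a=13^2·(≡5), b=13^0·(≡10) mod 13; (5|13)=-1, (10|13)=+1; (−1)^{2·0·6}·(-1)^0·(+1)^2 = +1.
v=23: a=23^2·(≡20), b=23^1·(≡1) mod 23; (20|23)=-1, (1|23)=+1; (−1)^{2·1·11}·(-1)^1·(+1)^2 = -1.
v=5: a=5^-1·(≡1), b=5^1·(≡4) mod 5; (1|5)=+1, (4|5)=+1; (−1)^{-1·1·2}·(+1)^1·(+1)^-1 = +1.
(5, -21505 / ℚ) ramifies at {17, 23}: a division algebra.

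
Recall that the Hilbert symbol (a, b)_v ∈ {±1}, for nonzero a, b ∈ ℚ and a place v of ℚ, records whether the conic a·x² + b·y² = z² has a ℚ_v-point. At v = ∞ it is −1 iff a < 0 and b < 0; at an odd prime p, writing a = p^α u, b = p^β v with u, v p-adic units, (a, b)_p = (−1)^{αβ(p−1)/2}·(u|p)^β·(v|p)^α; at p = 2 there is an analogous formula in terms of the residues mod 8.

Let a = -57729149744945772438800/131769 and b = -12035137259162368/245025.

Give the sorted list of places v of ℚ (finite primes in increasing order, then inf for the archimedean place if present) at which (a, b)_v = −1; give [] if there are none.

[31, 43, 47, inf]

(a, b) ≡ (-26273, -403) mod (ℚ^×)²; places V = {2, 3, 5, 7, 11, 13, 31, 43, 47, ∞}.
(a,b)_11: α=-4, u≡2; β=-2, v≡1 (mod 11); (2|11)=-1, (1|11)=+1; sign (−1)^0·-1^-2·+1^-4 = +1.
(a,b)_5: α=2, u≡2; β=-2, v≡2 (mod 5); (2|5)=-1, (2|5)=-1; sign (−1)^0·-1^-2·-1^2 = +1.
(a,b)_47: α=3, u≡40; β=2, v≡38 (mod 47); (40|47)=-1, (38|47)=-1; sign (−1)^0·-1^2·-1^3 = -1.
(a,b)_2: α=4, β=8; u≡7, v≡5 (mod 8); ε(u)ε(v)=1·0, αω(v)=4·1, βω(u)=8·0; sum ≡ 0  ⇒  +1.
(a,b)_3: α=-2, u≡1; β=-4, v≡2 (mod 3); (1|3)=+1, (2|3)=-1; sign (−1)^0·+1^-4·-1^-2 = +1.
(a,b)_43: α=3, u≡12; β=2, v≡28 (mod 43); (12|43)=-1, (28|43)=-1; sign (−1)^0·-1^2·-1^3 = -1.
(a,b)_13: α=5, u≡7; β=5, v≡5 (mod 13); (7|13)=-1, (5|13)=-1; sign (−1)^0·-1^5·-1^5 = +1.
(a,b)_∞: sgn(-26273)=−, sgn(-403)=−, so -1.
(a,b)_31: α=2, u≡27; β=1, v≡8 (mod 31); (27|31)=-1, (8|31)=+1; sign (−1)^0·-1^1·+1^2 = -1.
(a,b)_7: α=2, u≡5; β=0, v≡5 (mod 7); (5|7)=-1, (5|7)=-1; sign (−1)^0·-1^0·-1^2 = +1.
|Ram(-26273, -403)| = 4, even; anisotropic at {31, 43, 47, ∞}.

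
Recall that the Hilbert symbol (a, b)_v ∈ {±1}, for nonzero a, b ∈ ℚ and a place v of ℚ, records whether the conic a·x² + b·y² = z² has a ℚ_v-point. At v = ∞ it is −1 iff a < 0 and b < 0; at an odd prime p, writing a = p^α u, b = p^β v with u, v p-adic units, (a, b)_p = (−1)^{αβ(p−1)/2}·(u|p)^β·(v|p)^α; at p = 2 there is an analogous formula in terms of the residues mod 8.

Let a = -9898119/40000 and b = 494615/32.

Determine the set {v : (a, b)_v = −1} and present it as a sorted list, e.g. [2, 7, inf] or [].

(a, b) ≡ (-231, 1870) mod (ℚ^×)²; places V = {2, 3, 5, 7, 11, 17, 23, ∞}.
(a,b)_2: α=-6, β=-5; u≡1, v≡7 (mod 8); ε(u)ε(v)=0·1, αω(v)=-6·0, βω(u)=-5·0; sum ≡ 0  ⇒  +1.
(a,b)_23: α=2, u≡19; β=2, v≡17 (mod 23); (19|23)=-1, (17|23)=-1; sign (−1)^0·-1^2·-1^2 = +1.
(a,b)_∞: sgn(-231)=−, sgn(1870)=+, so +1.
(a,b)_17: α=0, u≡5; β=1, v≡13 (mod 17); (5|17)=-1, (13|17)=+1; sign (−1)^0·-1^1·+1^0 = -1.
(a,b)_5: α=-4, u≡4; β=1, v≡4 (mod 5); (4|5)=+1, (4|5)=+1; sign (−1)^0·+1^1·+1^-4 = +1.
(a,b)_3: α=5, u≡1; β=0, v≡1 (mod 3); (1|3)=+1, (1|3)=+1; sign (−1)^0·+1^0·+1^5 = +1.
(a,b)_11: α=1, u≡1; β=1, v≡3 (mod 11); (1|11)=+1, (3|11)=+1; sign (−1)^1·+1^1·+1^1 = -1.
(a,b)_7: α=1, u≡2; β=0, v≡4 (mod 7); (2|7)=+1, (4|7)=+1; sign (−1)^0·+1^0·+1^1 = +1.
Ram(-231, 1870) = {11, 17}; no ℚ_11-point on the conic.

[11, 17]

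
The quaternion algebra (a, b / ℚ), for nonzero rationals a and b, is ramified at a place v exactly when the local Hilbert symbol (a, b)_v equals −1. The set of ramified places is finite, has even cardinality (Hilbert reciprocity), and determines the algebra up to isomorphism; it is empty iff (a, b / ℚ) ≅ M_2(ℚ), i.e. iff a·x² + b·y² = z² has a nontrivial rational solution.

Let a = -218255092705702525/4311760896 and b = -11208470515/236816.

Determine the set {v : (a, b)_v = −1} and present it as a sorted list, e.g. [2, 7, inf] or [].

[43, inf]

Mod squares: a ≡ -13981, b ≡ -3005915. Check v ∈ {∞, 2, 3, 5, 11, 17, 19, 23, 31, 41, 43, 47}.
v=19: a=19^-2·(≡14), b=19^-2·(≡8) mod 19; (14|19)=-1, (8|19)=-1; (−1)^{-2·-2·9}·(-1)^-2·(-1)^-2 = +1.
v=41: a=41^1·(≡3), b=41^-1·(≡38) mod 41; (3|41)=-1, (38|41)=-1; (−1)^{1·-1·20}·(-1)^-1·(-1)^1 = +1.
v=3: a=3^-6·(≡2), b=3^0·(≡1) mod 3; (2|3)=-1, (1|3)=+1; (−1)^{-6·0·1}·(-1)^0·(+1)^-6 = +1.
v=∞: -13981 < 0 and -3005915 < 0  ⇒  (a,b)_∞ = -1.
v=17: a=17^2·(≡3), b=17^2·(≡2) mod 17; (3|17)=-1, (2|17)=+1; (−1)^{2·2·8}·(-1)^2·(+1)^2 = +1.
v=11: a=11^1·(≡3), b=11^1·(≡10) mod 11; (3|11)=+1, (10|11)=-1; (−1)^{1·1·5}·(+1)^1·(-1)^1 = +1.
v=43: a=43^2·(≡19), b=43^1·(≡16) mod 43; (19|43)=-1, (16|43)=+1; (−1)^{2·1·21}·(-1)^1·(+1)^2 = -1.
v=5: a=5^2·(≡4), b=5^1·(≡2) mod 5; (4|5)=+1, (2|5)=-1; (−1)^{2·1·2}·(+1)^1·(-1)^2 = +1.
v=47: a=47^2·(≡42), b=47^0·(≡14) mod 47; (42|47)=+1, (14|47)=+1; (−1)^{2·0·23}·(+1)^0·(+1)^2 = +1.
v=31: a=31^1·(≡25), b=31^1·(≡23) mod 31; (25|31)=+1, (23|31)=-1; (−1)^{1·1·15}·(+1)^1·(-1)^1 = +1.
v=2: v_2(a)=-14, v_2(b)=-4; units ≡ 3, 5 (mod 8); ε·ε+αω+βω = 1·0+-14·1+-4·1 ≡ 0  ⇒  (a,b)_2 = +1.
v=23: a=23^2·(≡12), b=23^2·(≡6) mod 23; (12|23)=+1, (6|23)=+1; (−1)^{2·2·11}·(+1)^2·(+1)^2 = +1.
(-13981, -3005915 / ℚ) ramifies at {43, ∞}: a division algebra.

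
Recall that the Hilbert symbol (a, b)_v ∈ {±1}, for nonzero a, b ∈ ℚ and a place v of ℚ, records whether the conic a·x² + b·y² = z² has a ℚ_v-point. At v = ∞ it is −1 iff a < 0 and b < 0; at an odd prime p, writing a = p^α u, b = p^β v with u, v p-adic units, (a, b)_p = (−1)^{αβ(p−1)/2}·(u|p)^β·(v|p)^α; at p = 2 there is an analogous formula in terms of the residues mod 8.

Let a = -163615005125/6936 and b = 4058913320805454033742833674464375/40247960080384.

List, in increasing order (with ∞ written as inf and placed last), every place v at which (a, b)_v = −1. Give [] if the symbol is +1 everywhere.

[3, 5]

(a, b) ≡ (-30, 143) mod (ℚ^×)²; places V = {2, 3, 5, 7, 11, 13, 17, 19, 23, 41, ∞}.
(a,b)_13: α=2, u≡10; β=5, v≡6 (mod 13); (10|13)=+1, (6|13)=-1; sign (−1)^0·+1^5·-1^2 = +1.
(a,b)_17: α=-2, u≡2; β=-4, v≡5 (mod 17); (2|17)=+1, (5|17)=-1; sign (−1)^0·+1^-4·-1^-2 = +1.
(a,b)_41: α=0, u≡17; β=2, v≡33 (mod 41); (17|41)=-1, (33|41)=+1; sign (−1)^0·-1^2·+1^0 = +1.
(a,b)_11: α=4, u≡1; β=11, v≡6 (mod 11); (1|11)=+1, (6|11)=-1; sign (−1)^0·+1^11·-1^4 = +1.
(a,b)_19: α=0, u≡15; β=4, v≡13 (mod 19); (15|19)=-1, (13|19)=-1; sign (−1)^0·-1^4·-1^0 = +1.
(a,b)_7: α=0, u≡5; β=-6, v≡3 (mod 7); (5|7)=-1, (3|7)=-1; sign (−1)^0·-1^-6·-1^0 = +1.
(a,b)_3: α=-1, u≡2; β=0, v≡2 (mod 3); (2|3)=-1, (2|3)=-1; sign (−1)^0·-1^0·-1^-1 = -1.
(a,b)_23: α=2, u≡12; β=4, v≡10 (mod 23); (12|23)=+1, (10|23)=-1; sign (−1)^0·+1^4·-1^2 = +1.
(a,b)_5: α=3, u≡4; β=4, v≡2 (mod 5); (4|5)=+1, (2|5)=-1; sign (−1)^0·+1^4·-1^3 = -1.
(a,b)_∞: sgn(-30)=−, sgn(143)=+, so +1.
(a,b)_2: α=-3, β=-12; u≡1, v≡7 (mod 8); ε(u)ε(v)=0·1, αω(v)=-3·0, βω(u)=-12·0; sum ≡ 0  ⇒  +1.
|Ram(-30, 143)| = 2, even; anisotropic at {3, 5}.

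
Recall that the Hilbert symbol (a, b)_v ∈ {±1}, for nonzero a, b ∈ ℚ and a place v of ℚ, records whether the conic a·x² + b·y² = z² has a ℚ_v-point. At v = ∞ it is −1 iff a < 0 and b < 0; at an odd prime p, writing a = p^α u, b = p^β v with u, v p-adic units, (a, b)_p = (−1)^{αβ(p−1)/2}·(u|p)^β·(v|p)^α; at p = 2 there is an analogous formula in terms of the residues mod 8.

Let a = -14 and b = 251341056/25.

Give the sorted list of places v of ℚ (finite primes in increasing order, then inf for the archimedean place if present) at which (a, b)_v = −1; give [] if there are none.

[17, 31]

Mod squares: a ≡ -14, b ≡ 12121. Check v ∈ {∞, 2, 3, 5, 7, 17, 23, 31}.
v=5: a=5^0·(≡1), b=5^-2·(≡1) mod 5; (1|5)=+1, (1|5)=+1; (−1)^{0·-2·2}·(+1)^-2·(+1)^0 = +1.
v=3: a=3^0·(≡1), b=3^4·(≡1) mod 3; (1|3)=+1, (1|3)=+1; (−1)^{0·4·1}·(+1)^4·(+1)^0 = +1.
v=17: a=17^0·(≡3), b=17^1·(≡9) mod 17; (3|17)=-1, (9|17)=+1; (−1)^{0·1·8}·(-1)^1·(+1)^0 = -1.
v=∞: -14 < 0 and 12121 > 0  ⇒  (a,b)_∞ = +1.
v=2: v_2(a)=1, v_2(b)=8; units ≡ 1, 1 (mod 8); ε·ε+αω+βω = 0·0+1·0+8·0 ≡ 0  ⇒  (a,b)_2 = +1.
v=7: a=7^1·(≡5), b=7^0·(≡2) mod 7; (5|7)=-1, (2|7)=+1; (−1)^{1·0·3}·(-1)^0·(+1)^1 = +1.
v=23: a=23^0·(≡9), b=23^1·(≡10) mod 23; (9|23)=+1, (10|23)=-1; (−1)^{0·1·11}·(+1)^1·(-1)^0 = +1.
v=31: a=31^0·(≡17), b=31^1·(≡25) mod 31; (17|31)=-1, (25|31)=+1; (−1)^{0·1·15}·(-1)^1·(+1)^0 = -1.
|Ram(-14, 12121)| = 2, even; anisotropic at {17, 31}.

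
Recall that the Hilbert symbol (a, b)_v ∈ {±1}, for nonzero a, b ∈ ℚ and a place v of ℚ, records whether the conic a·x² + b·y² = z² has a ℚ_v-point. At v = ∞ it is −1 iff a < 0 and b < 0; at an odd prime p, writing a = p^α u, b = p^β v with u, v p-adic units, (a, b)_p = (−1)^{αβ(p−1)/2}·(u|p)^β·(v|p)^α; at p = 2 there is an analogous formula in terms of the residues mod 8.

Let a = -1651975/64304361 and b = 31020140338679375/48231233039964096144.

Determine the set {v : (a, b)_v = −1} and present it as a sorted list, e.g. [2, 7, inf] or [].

[17, 23]

(a, b) ≡ (-391, 23) mod (ℚ^×)²; places V = {2, 3, 5, 11, 13, 17, 23, ∞}.
(a,b)_3: α=-12, u≡2; β=-30, v≡2 (mod 3); (2|3)=-1, (2|3)=-1; sign (−1)^0·-1^-30·-1^-12 = +1.
(a,b)_∞: sgn(-391)=−, sgn(23)=+, so +1.
(a,b)_13: α=2, u≡10; β=2, v≡10 (mod 13); (10|13)=+1, (10|13)=+1; sign (−1)^0·+1^2·+1^2 = +1.
(a,b)_2: α=0, β=-4; u≡1, v≡7 (mod 8); ε(u)ε(v)=0·1, αω(v)=0·0, βω(u)=-4·0; sum ≡ 0  ⇒  +1.
(a,b)_11: α=-2, u≡3; β=-4, v≡3 (mod 11); (3|11)=+1, (3|11)=+1; sign (−1)^0·+1^-4·+1^-2 = +1.
(a,b)_23: α=1, u≡13; β=3, v≡18 (mod 23); (13|23)=+1, (18|23)=+1; sign (−1)^1·+1^3·+1^1 = -1.
(a,b)_5: α=2, u≡1; β=4, v≡3 (mod 5); (1|5)=+1, (3|5)=-1; sign (−1)^0·+1^4·-1^2 = +1.
(a,b)_17: α=1, u≡6; β=6, v≡11 (mod 17); (6|17)=-1, (11|17)=-1; sign (−1)^0·-1^6·-1^1 = -1.
(-391, 23 / ℚ) ramifies at {17, 23}: a division algebra.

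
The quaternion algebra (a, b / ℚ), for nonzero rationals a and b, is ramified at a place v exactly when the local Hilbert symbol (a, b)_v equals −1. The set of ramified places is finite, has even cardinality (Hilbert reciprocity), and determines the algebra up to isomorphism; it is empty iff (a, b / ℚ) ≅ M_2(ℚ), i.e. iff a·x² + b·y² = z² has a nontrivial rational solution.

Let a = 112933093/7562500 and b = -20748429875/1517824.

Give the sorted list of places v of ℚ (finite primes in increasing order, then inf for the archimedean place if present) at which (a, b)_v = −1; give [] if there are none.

[5, 31]

(a, b) ≡ (2304757, -7955) mod (ℚ^×)²; places V = {2, 5, 7, 11, 13, 17, 19, 31, 37, 43, ∞}.
(a,b)_11: α=-2, u≡1; β=-2, v≡9 (mod 11); (1|11)=+1, (9|11)=+1; sign (−1)^0·+1^-2·+1^-2 = +1.
(a,b)_7: α=3, u≡6; β=-2, v≡2 (mod 7); (6|7)=-1, (2|7)=+1; sign (−1)^0·-1^-2·+1^3 = +1.
(a,b)_17: α=0, u≡15; β=2, v≡9 (mod 17); (15|17)=+1, (9|17)=+1; sign (−1)^0·+1^2·+1^0 = +1.
(a,b)_43: α=1, u≡10; β=1, v≡8 (mod 43); (10|43)=+1, (8|43)=-1; sign (−1)^1·+1^1·-1^1 = +1.
(a,b)_∞: sgn(2304757)=+, sgn(-7955)=−, so +1.
(a,b)_37: α=0, u≡30; β=1, v≡11 (mod 37); (30|37)=+1, (11|37)=+1; sign (−1)^0·+1^1·+1^0 = +1.
(a,b)_13: α=1, u≡8; β=0, v≡1 (mod 13); (8|13)=-1, (1|13)=+1; sign (−1)^0·-1^0·+1^1 = +1.
(a,b)_31: α=1, u≡2; β=0, v≡23 (mod 31); (2|31)=+1, (23|31)=-1; sign (−1)^0·+1^0·-1^1 = -1.
(a,b)_2: α=-2, β=-8; u≡5, v≡5 (mod 8); ε(u)ε(v)=0·0, αω(v)=-2·1, βω(u)=-8·1; sum ≡ 0  ⇒  +1.
(a,b)_19: α=1, u≡16; β=2, v≡16 (mod 19); (16|19)=+1, (16|19)=+1; sign (−1)^0·+1^2·+1^1 = +1.
(a,b)_5: α=-6, u≡2; β=3, v≡4 (mod 5); (2|5)=-1, (4|5)=+1; sign (−1)^0·-1^3·+1^-6 = -1.
|Ram(2304757, -7955)| = 2, even; anisotropic at {5, 31}.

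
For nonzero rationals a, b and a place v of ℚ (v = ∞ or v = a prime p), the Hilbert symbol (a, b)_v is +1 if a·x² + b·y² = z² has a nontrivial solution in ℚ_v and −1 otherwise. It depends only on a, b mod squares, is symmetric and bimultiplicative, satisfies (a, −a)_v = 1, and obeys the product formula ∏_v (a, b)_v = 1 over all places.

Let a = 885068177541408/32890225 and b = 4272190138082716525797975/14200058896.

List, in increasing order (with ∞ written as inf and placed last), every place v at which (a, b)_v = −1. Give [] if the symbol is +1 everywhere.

[7, 23]

(a, b) ≡ (322, 391) mod (ℚ^×)²; places V = {2, 3, 5, 7, 17, 23, 31, 37, 43, ∞}.
(a,b)_2: α=5, β=-4; u≡1, v≡7 (mod 8); ε(u)ε(v)=0·1, αω(v)=5·0, βω(u)=-4·0; sum ≡ 0  ⇒  +1.
(a,b)_23: α=1, u≡11; β=3, v≡21 (mod 23); (11|23)=-1, (21|23)=-1; sign (−1)^1·-1^3·-1^1 = -1.
(a,b)_3: α=8, u≡1; β=10, v≡1 (mod 3); (1|3)=+1, (1|3)=+1; sign (−1)^0·+1^10·+1^8 = +1.
(a,b)_43: α=2, u≡24; β=4, v≡36 (mod 43); (24|43)=+1, (36|43)=+1; sign (−1)^0·+1^4·+1^2 = +1.
(a,b)_37: α=-2, u≡16; β=0, v≡7 (mod 37); (16|37)=+1, (7|37)=+1; sign (−1)^0·+1^0·+1^-2 = +1.
(a,b)_5: α=-2, u≡2; β=2, v≡4 (mod 5); (2|5)=-1, (4|5)=+1; sign (−1)^0·-1^2·+1^-2 = +1.
(a,b)_∞: sgn(322)=+, sgn(391)=+, so +1.
(a,b)_31: α=-2, u≡15; β=-6, v≡14 (mod 31); (15|31)=-1, (14|31)=+1; sign (−1)^0·-1^-6·+1^-2 = +1.
(a,b)_7: α=3, u≡1; β=2, v≡5 (mod 7); (1|7)=+1, (5|7)=-1; sign (−1)^0·+1^2·-1^3 = -1.
(a,b)_17: α=2, u≡13; β=5, v≡3 (mod 17); (13|17)=+1, (3|17)=-1; sign (−1)^0·+1^5·-1^2 = +1.
Ram(322, 391) = {7, 23}; no ℚ_7-point on the conic.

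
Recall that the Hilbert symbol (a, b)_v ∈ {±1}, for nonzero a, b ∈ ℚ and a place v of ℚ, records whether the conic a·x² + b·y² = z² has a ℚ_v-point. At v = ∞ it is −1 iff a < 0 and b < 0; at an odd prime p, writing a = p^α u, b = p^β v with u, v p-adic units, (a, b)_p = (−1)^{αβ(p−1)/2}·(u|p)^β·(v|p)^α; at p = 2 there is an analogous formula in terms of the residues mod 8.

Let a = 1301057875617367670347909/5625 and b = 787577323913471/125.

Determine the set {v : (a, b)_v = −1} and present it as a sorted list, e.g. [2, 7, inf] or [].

Mod squares: a ≡ 2821, b ≡ 59755. Check v ∈ {∞, 2, 3, 5, 7, 13, 17, 19, 31, 37}.
v=31: a=31^3·(≡3), b=31^2·(≡8) mod 31; (3|31)=-1, (8|31)=+1; (−1)^{3·2·15}·(-1)^2·(+1)^3 = +1.
v=∞: 2821 > 0 and 59755 > 0  ⇒  (a,b)_∞ = +1.
v=13: a=13^5·(≡3), b=13^4·(≡2) mod 13; (3|13)=+1, (2|13)=-1; (−1)^{5·4·6}·(+1)^4·(-1)^5 = -1.
v=3: a=3^-2·(≡1), b=3^0·(≡1) mod 3; (1|3)=+1, (1|3)=+1; (−1)^{-2·0·1}·(+1)^0·(+1)^-2 = +1.
v=17: a=17^2·(≡13), b=17^1·(≡2) mod 17; (13|17)=+1, (2|17)=+1; (−1)^{2·1·8}·(+1)^1·(+1)^2 = +1.
v=37: a=37^2·(≡11), b=37^1·(≡35) mod 37; (11|37)=+1, (35|37)=-1; (−1)^{2·1·18}·(+1)^1·(-1)^2 = +1.
v=7: a=7^7·(≡1), b=7^4·(≡3) mod 7; (1|7)=+1, (3|7)=-1; (−1)^{7·4·3}·(+1)^4·(-1)^7 = -1.
v=2: v_2(a)=0, v_2(b)=0; units ≡ 5, 3 (mod 8); ε·ε+αω+βω = 0·1+0·1+0·1 ≡ 0  ⇒  (a,b)_2 = +1.
v=19: a=19^2·(≡7), b=19^1·(≡18) mod 19; (7|19)=+1, (18|19)=-1; (−1)^{2·1·9}·(+1)^1·(-1)^2 = +1.
v=5: a=5^-4·(≡1), b=5^-3·(≡1) mod 5; (1|5)=+1, (1|5)=+1; (−1)^{-4·-3·2}·(+1)^-3·(+1)^-4 = +1.
|Ram(2821, 59755)| = 2, even; anisotropic at {7, 13}.

[7, 13]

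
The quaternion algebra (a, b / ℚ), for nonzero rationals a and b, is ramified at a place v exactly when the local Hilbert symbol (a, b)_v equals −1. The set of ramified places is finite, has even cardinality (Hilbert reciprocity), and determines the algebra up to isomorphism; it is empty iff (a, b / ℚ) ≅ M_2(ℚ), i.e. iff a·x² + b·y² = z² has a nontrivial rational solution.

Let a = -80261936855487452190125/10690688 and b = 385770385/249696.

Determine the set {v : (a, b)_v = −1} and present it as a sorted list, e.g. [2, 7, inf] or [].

(a, b) ≡ (-10, 2310) mod (ℚ^×)²; places V = {2, 3, 5, 7, 11, 13, 17, 19, ∞}.
(a,b)_2: α=-7, β=-5; u≡3, v≡3 (mod 8); ε(u)ε(v)=1·1, αω(v)=-7·1, βω(u)=-5·1; sum ≡ 1  ⇒  -1.
(a,b)_13: α=4, u≡10; β=2, v≡12 (mod 13); (10|13)=+1, (12|13)=+1; sign (−1)^0·+1^2·+1^4 = +1.
(a,b)_17: α=-4, u≡10; β=-2, v≡8 (mod 17); (10|17)=-1, (8|17)=+1; sign (−1)^0·-1^-2·+1^-4 = +1.
(a,b)_5: α=3, u≡3; β=1, v≡2 (mod 5); (3|5)=-1, (2|5)=-1; sign (−1)^0·-1^1·-1^3 = +1.
(a,b)_19: α=2, u≡11; β=0, v≡5 (mod 19); (11|19)=+1, (5|19)=+1; sign (−1)^0·+1^0·+1^2 = +1.
(a,b)_7: α=4, u≡2; β=3, v≡2 (mod 7); (2|7)=+1, (2|7)=+1; sign (−1)^0·+1^3·+1^4 = +1.
(a,b)_∞: sgn(-10)=−, sgn(2310)=+, so +1.
(a,b)_11: α=10, u≡4; β=3, v≡1 (mod 11); (4|11)=+1, (1|11)=+1; sign (−1)^0·+1^3·+1^10 = +1.
(a,b)_3: α=0, u≡2; β=-3, v≡2 (mod 3); (2|3)=-1, (2|3)=-1; sign (−1)^0·-1^-3·-1^0 = -1.
Ram(-10, 2310) = {2, 3}; no ℚ_2-point on the conic.

[2, 3]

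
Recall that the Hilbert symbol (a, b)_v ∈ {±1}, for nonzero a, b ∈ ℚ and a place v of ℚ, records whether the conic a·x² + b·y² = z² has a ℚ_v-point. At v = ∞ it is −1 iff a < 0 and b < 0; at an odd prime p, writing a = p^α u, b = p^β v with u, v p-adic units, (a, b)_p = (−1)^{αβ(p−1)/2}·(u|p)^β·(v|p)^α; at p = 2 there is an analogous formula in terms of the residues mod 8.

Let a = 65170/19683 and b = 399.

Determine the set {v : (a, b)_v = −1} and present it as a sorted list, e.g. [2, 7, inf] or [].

[2, 3]

(a, b) ≡ (3990, 399) mod (ℚ^×)²; places V = {2, 3, 5, 7, 19, ∞}.
(a,b)_7: α=3, u≡6; β=1, v≡1 (mod 7); (6|7)=-1, (1|7)=+1; sign (−1)^1·-1^1·+1^3 = +1.
(a,b)_2: α=1, β=0; u≡3, v≡7 (mod 8); ε(u)ε(v)=1·1, αω(v)=1·0, βω(u)=0·1; sum ≡ 1  ⇒  -1.
(a,b)_3: α=-9, u≡1; β=1, v≡1 (mod 3); (1|3)=+1, (1|3)=+1; sign (−1)^1·+1^1·+1^-9 = -1.
(a,b)_19: α=1, u≡9; β=1, v≡2 (mod 19); (9|19)=+1, (2|19)=-1; sign (−1)^1·+1^1·-1^1 = +1.
(a,b)_5: α=1, u≡3; β=0, v≡4 (mod 5); (3|5)=-1, (4|5)=+1; sign (−1)^0·-1^0·+1^1 = +1.
(a,b)_∞: sgn(3990)=+, sgn(399)=+, so +1.
|Ram(3990, 399)| = 2, even; anisotropic at {2, 3}.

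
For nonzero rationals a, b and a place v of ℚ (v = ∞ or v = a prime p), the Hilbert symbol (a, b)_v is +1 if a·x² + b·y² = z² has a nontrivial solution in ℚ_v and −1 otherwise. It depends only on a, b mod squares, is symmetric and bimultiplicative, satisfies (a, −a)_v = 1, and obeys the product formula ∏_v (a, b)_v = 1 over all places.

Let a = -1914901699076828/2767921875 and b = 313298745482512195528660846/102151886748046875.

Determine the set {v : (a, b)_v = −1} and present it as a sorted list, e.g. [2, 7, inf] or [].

[2, 3, 11, 19]

Mod squares: a ≡ -4389, b ≡ 8778. Check v ∈ {∞, 2, 3, 5, 7, 11, 17, 19, 23}.
v=19: a=19^3·(≡11), b=19^5·(≡11) mod 19; (11|19)=+1, (11|19)=+1; (−1)^{3·5·9}·(+1)^5·(+1)^3 = -1.
v=3: a=3^-11·(≡1), b=3^-21·(≡1) mod 3; (1|3)=+1, (1|3)=+1; (−1)^{-11·-21·1}·(+1)^-21·(+1)^-11 = -1.
v=11: a=11^3·(≡8), b=11^5·(≡6) mod 11; (8|11)=-1, (6|11)=-1; (−1)^{3·5·5}·(-1)^5·(-1)^3 = -1.
v=2: v_2(a)=2, v_2(b)=1; units ≡ 3, 5 (mod 8); ε·ε+αω+βω = 1·0+2·1+1·1 ≡ 1  ⇒  (a,b)_2 = -1.
v=17: a=17^2·(≡14), b=17^4·(≡10) mod 17; (14|17)=-1, (10|17)=-1; (−1)^{2·4·8}·(-1)^4·(-1)^2 = +1.
v=23: a=23^2·(≡12), b=23^4·(≡11) mod 23; (12|23)=+1, (11|23)=-1; (−1)^{2·4·11}·(+1)^4·(-1)^2 = +1.
v=∞: -4389 < 0 and 8778 > 0  ⇒  (a,b)_∞ = +1.
v=5: a=5^-6·(≡1), b=5^-10·(≡2) mod 5; (1|5)=+1, (2|5)=-1; (−1)^{-6·-10·2}·(+1)^-10·(-1)^-6 = +1.
v=7: a=7^3·(≡5), b=7^5·(≡1) mod 7; (5|7)=-1, (1|7)=+1; (−1)^{3·5·3}·(-1)^5·(+1)^3 = +1.
|Ram(-4389, 8778)| = 4, even; anisotropic at {2, 3, 11, 19}.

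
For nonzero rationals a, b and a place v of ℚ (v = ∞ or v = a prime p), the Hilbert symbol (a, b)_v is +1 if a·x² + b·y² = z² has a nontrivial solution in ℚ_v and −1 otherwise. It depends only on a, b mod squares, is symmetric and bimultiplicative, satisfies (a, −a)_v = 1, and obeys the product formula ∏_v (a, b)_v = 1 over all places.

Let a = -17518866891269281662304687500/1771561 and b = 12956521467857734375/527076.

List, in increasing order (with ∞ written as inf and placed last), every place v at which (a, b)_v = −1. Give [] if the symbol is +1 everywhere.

Mod squares: a ≡ -94395, b ≡ 15295. Check v ∈ {∞, 2, 3, 5, 7, 11, 19, 23, 29, 31, 37}.
v=19: a=19^2·(≡4), b=19^1·(≡11) mod 19; (4|19)=+1, (11|19)=+1; (−1)^{2·1·9}·(+1)^1·(+1)^2 = +1.
v=29: a=29^3·(≡20), b=29^2·(≡8) mod 29; (20|29)=+1, (8|29)=-1; (−1)^{3·2·14}·(+1)^2·(-1)^3 = -1.
v=3: a=3^3·(≡2), b=3^-2·(≡1) mod 3; (2|3)=-1, (1|3)=+1; (−1)^{3·-2·1}·(-1)^-2·(+1)^3 = +1.
v=∞: -94395 < 0 and 15295 > 0  ⇒  (a,b)_∞ = +1.
v=37: a=37^2·(≡19), b=37^2·(≡15) mod 37; (19|37)=-1, (15|37)=-1; (−1)^{2·2·18}·(-1)^2·(-1)^2 = +1.
v=2: v_2(a)=2, v_2(b)=-2; units ≡ 5, 7 (mod 8); ε·ε+αω+βω = 0·1+2·0+-2·1 ≡ 0  ⇒  (a,b)_2 = +1.
v=23: a=23^2·(≡20), b=23^1·(≡11) mod 23; (20|23)=-1, (11|23)=-1; (−1)^{2·1·11}·(-1)^1·(-1)^2 = -1.
v=11: a=11^-6·(≡7), b=11^-4·(≡5) mod 11; (7|11)=-1, (5|11)=+1; (−1)^{-6·-4·5}·(-1)^-4·(+1)^-6 = +1.
v=5: a=5^11·(≡1), b=5^7·(≡4) mod 5; (1|5)=+1, (4|5)=+1; (−1)^{11·7·2}·(+1)^7·(+1)^11 = +1.
v=7: a=7^5·(≡1), b=7^3·(≡2) mod 7; (1|7)=+1, (2|7)=+1; (−1)^{5·3·3}·(+1)^3·(+1)^5 = -1.
v=31: a=31^1·(≡17), b=31^2·(≡3) mod 31; (17|31)=-1, (3|31)=-1; (−1)^{1·2·15}·(-1)^2·(-1)^1 = -1.
Ram(-94395, 15295) = {7, 23, 29, 31}; no ℚ_7-point on the conic.

[7, 23, 29, 31]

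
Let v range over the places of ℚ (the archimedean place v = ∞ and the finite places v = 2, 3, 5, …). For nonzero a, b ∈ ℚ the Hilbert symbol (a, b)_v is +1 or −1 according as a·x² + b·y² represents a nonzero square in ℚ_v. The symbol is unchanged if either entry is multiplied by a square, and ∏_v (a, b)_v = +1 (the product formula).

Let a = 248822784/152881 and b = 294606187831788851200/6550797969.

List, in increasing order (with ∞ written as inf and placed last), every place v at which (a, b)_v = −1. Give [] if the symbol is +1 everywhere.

[13, 19]

Mod squares: a ≡ 551, b ≡ 13. Check v ∈ {∞, 2, 3, 5, 7, 13, 17, 19, 23, 29}.
v=29: a=29^1·(≡15), b=29^4·(≡25) mod 29; (15|29)=-1, (25|29)=+1; (−1)^{1·4·14}·(-1)^4·(+1)^1 = +1.
v=3: a=3^2·(≡2), b=3^-4·(≡1) mod 3; (2|3)=-1, (1|3)=+1; (−1)^{2·-4·1}·(-1)^-4·(+1)^2 = +1.
v=2: v_2(a)=10, v_2(b)=12; units ≡ 7, 5 (mod 8); ε·ε+αω+βω = 1·0+10·1+12·0 ≡ 0  ⇒  (a,b)_2 = +1.
v=23: a=23^-2·(≡14), b=23^-4·(≡3) mod 23; (14|23)=-1, (3|23)=+1; (−1)^{-2·-4·11}·(-1)^-4·(+1)^-2 = +1.
v=17: a=17^-2·(≡3), b=17^-2·(≡2) mod 17; (3|17)=-1, (2|17)=+1; (−1)^{-2·-2·8}·(-1)^-2·(+1)^-2 = +1.
v=13: a=13^0·(≡2), b=13^1·(≡4) mod 13; (2|13)=-1, (4|13)=+1; (−1)^{0·1·6}·(-1)^1·(+1)^0 = -1.
v=19: a=19^1·(≡13), b=19^4·(≡14) mod 19; (13|19)=-1, (14|19)=-1; (−1)^{1·4·9}·(-1)^4·(-1)^1 = -1.
v=7: a=7^2·(≡6), b=7^4·(≡3) mod 7; (6|7)=-1, (3|7)=-1; (−1)^{2·4·3}·(-1)^4·(-1)^2 = +1.
v=∞: 551 > 0 and 13 > 0  ⇒  (a,b)_∞ = +1.
v=5: a=5^0·(≡4), b=5^2·(≡2) mod 5; (4|5)=+1, (2|5)=-1; (−1)^{0·2·2}·(+1)^2·(-1)^0 = +1.
Ram(551, 13) = {13, 19}; no ℚ_13-point on the conic.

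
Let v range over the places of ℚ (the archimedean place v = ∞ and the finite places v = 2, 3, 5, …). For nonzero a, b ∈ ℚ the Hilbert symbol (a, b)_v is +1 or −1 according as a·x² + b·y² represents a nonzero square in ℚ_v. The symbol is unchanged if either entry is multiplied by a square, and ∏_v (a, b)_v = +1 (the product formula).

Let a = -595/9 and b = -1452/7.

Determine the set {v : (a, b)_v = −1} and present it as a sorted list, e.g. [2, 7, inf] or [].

[3, inf]

(a, b) ≡ (-595, -21) mod (ℚ^×)²; places V = {2, 3, 5, 7, 11, 17, ∞}.
(a,b)_2: α=0, β=2; u≡5, v≡3 (mod 8); ε(u)ε(v)=0·1, αω(v)=0·1, βω(u)=2·1; sum ≡ 0  ⇒  +1.
(a,b)_17: α=1, u≡15; β=0, v≡16 (mod 17); (15|17)=+1, (16|17)=+1; sign (−1)^0·+1^0·+1^1 = +1.
(a,b)_7: α=1, u≡3; β=-1, v≡4 (mod 7); (3|7)=-1, (4|7)=+1; sign (−1)^1·-1^-1·+1^1 = +1.
(a,b)_11: α=0, u≡6; β=2, v≡3 (mod 11); (6|11)=-1, (3|11)=+1; sign (−1)^0·-1^2·+1^0 = +1.
(a,b)_3: α=-2, u≡2; β=1, v≡2 (mod 3); (2|3)=-1, (2|3)=-1; sign (−1)^0·-1^1·-1^-2 = -1.
(a,b)_5: α=1, u≡4; β=0, v≡4 (mod 5); (4|5)=+1, (4|5)=+1; sign (−1)^0·+1^0·+1^1 = +1.
(a,b)_∞: sgn(-595)=−, sgn(-21)=−, so -1.
|Ram(-595, -21)| = 2, even; anisotropic at {3, ∞}.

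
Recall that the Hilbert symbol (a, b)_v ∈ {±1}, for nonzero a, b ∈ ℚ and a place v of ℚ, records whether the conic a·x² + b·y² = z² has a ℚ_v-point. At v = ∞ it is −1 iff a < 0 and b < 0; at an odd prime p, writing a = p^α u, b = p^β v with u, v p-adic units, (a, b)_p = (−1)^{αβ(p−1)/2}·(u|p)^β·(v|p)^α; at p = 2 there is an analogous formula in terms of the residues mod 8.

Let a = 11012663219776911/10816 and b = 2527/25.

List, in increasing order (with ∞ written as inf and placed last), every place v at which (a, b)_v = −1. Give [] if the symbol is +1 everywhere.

(a, b) ≡ (399, 7) mod (ℚ^×)²; places V = {2, 3, 5, 7, 11, 13, 19, ∞}.
(a,b)_3: α=7, u≡1; β=0, v≡1 (mod 3); (1|3)=+1, (1|3)=+1; sign (−1)^0·+1^0·+1^7 = +1.
(a,b)_2: α=-6, β=0; u≡7, v≡7 (mod 8); ε(u)ε(v)=1·1, αω(v)=-6·0, βω(u)=0·0; sum ≡ 1  ⇒  -1.
(a,b)_11: α=2, u≡3; β=0, v≡10 (mod 11); (3|11)=+1, (10|11)=-1; sign (−1)^0·+1^0·-1^2 = +1.
(a,b)_13: α=-2, u≡9; β=0, v≡8 (mod 13); (9|13)=+1, (8|13)=-1; sign (−1)^0·+1^0·-1^-2 = +1.
(a,b)_7: α=5, u≡4; β=1, v≡1 (mod 7); (4|7)=+1, (1|7)=+1; sign (−1)^1·+1^1·+1^5 = -1.
(a,b)_5: α=0, u≡1; β=-2, v≡2 (mod 5); (1|5)=+1, (2|5)=-1; sign (−1)^0·+1^-2·-1^0 = +1.
(a,b)_∞: sgn(399)=+, sgn(7)=+, so +1.
(a,b)_19: α=5, u≡8; β=2, v≡17 (mod 19); (8|19)=-1, (17|19)=+1; sign (−1)^0·-1^2·+1^5 = +1.
|Ram(399, 7)| = 2, even; anisotropic at {2, 7}.

[2, 7]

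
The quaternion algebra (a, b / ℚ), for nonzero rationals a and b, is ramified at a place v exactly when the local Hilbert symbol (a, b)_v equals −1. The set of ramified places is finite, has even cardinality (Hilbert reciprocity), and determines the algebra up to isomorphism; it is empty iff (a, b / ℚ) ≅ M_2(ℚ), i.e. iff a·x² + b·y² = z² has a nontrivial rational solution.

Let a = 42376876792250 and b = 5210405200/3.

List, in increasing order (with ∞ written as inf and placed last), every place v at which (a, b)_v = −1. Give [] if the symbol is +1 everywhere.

Mod squares: a ≡ 10010, b ≡ 39. Check v ∈ {∞, 2, 3, 5, 7, 11, 13}.
v=13: a=13^5·(≡10), b=13^3·(≡12) mod 13; (10|13)=+1, (12|13)=+1; (−1)^{5·3·6}·(+1)^3·(+1)^5 = +1.
v=3: a=3^0·(≡2), b=3^-1·(≡1) mod 3; (2|3)=-1, (1|3)=+1; (−1)^{0·-1·1}·(-1)^-1·(+1)^0 = -1.
v=11: a=11^3·(≡6), b=11^2·(≡2) mod 11; (6|11)=-1, (2|11)=-1; (−1)^{3·2·5}·(-1)^2·(-1)^3 = -1.
v=∞: 10010 > 0 and 39 > 0  ⇒  (a,b)_∞ = +1.
v=7: a=7^3·(≡2), b=7^2·(≡4) mod 7; (2|7)=+1, (4|7)=+1; (−1)^{3·2·3}·(+1)^2·(+1)^3 = +1.
v=5: a=5^3·(≡3), b=5^2·(≡1) mod 5; (3|5)=-1, (1|5)=+1; (−1)^{3·2·2}·(-1)^2·(+1)^3 = +1.
v=2: v_2(a)=1, v_2(b)=4; units ≡ 5, 7 (mod 8); ε·ε+αω+βω = 0·1+1·0+4·1 ≡ 0  ⇒  (a,b)_2 = +1.
Ram(10010, 39) = {3, 11}; no ℚ_3-point on the conic.

[3, 11]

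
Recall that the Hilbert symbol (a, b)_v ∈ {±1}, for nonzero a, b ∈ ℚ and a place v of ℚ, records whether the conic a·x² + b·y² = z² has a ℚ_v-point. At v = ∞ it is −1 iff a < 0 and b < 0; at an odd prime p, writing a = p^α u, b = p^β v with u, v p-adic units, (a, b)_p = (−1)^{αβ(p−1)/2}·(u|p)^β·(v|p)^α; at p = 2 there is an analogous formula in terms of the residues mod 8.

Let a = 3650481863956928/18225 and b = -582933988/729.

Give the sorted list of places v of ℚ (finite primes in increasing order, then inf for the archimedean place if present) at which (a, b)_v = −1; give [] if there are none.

[2, 7, 13, 17]

Mod squares: a ≡ 5423, b ≡ -60697. Check v ∈ {∞, 2, 3, 5, 7, 11, 13, 17, 23, 29}.
v=3: a=3^-6·(≡2), b=3^-6·(≡2) mod 3; (2|3)=-1, (2|3)=-1; (−1)^{-6·-6·1}·(-1)^-6·(-1)^-6 = +1.
v=17: a=17^1·(≡1), b=17^0·(≡5) mod 17; (1|17)=+1, (5|17)=-1; (−1)^{1·0·8}·(+1)^0·(-1)^1 = -1.
v=2: v_2(a)=6, v_2(b)=2; units ≡ 7, 7 (mod 8); ε·ε+αω+βω = 1·1+6·0+2·0 ≡ 1  ⇒  (a,b)_2 = -1.
v=11: a=11^1·(≡1), b=11^0·(≡4) mod 11; (1|11)=+1, (4|11)=+1; (−1)^{1·0·5}·(+1)^0·(+1)^1 = +1.
v=23: a=23^2·(≡2), b=23^1·(≡2) mod 23; (2|23)=+1, (2|23)=+1; (−1)^{2·1·11}·(+1)^1·(+1)^2 = +1.
v=13: a=13^2·(≡8), b=13^1·(≡6) mod 13; (8|13)=-1, (6|13)=-1; (−1)^{2·1·6}·(-1)^1·(-1)^2 = -1.
v=7: a=7^6·(≡5), b=7^5·(≡1) mod 7; (5|7)=-1, (1|7)=+1; (−1)^{6·5·3}·(-1)^5·(+1)^6 = -1.
v=29: a=29^1·(≡28), b=29^1·(≡1) mod 29; (28|29)=+1, (1|29)=+1; (−1)^{1·1·14}·(+1)^1·(+1)^1 = +1.
v=∞: 5423 > 0 and -60697 < 0  ⇒  (a,b)_∞ = +1.
v=5: a=5^-2·(≡2), b=5^0·(≡3) mod 5; (2|5)=-1, (3|5)=-1; (−1)^{-2·0·2}·(-1)^0·(-1)^-2 = +1.
|Ram(5423, -60697)| = 4, even; anisotropic at {2, 7, 13, 17}.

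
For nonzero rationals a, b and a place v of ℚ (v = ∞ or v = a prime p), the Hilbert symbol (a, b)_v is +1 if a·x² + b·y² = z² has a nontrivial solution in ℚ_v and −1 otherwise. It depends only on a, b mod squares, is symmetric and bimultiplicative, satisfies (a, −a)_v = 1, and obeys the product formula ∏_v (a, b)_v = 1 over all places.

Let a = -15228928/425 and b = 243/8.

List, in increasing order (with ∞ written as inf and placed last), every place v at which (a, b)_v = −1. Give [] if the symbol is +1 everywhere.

Mod squares: a ≡ -374, b ≡ 6. Check v ∈ {∞, 2, 3, 5, 11, 13, 17}.
v=11: a=11^1·(≡8), b=11^0·(≡7) mod 11; (8|11)=-1, (7|11)=-1; (−1)^{1·0·5}·(-1)^0·(-1)^1 = -1.
v=2: v_2(a)=13, v_2(b)=-3; units ≡ 5, 3 (mod 8); ε·ε+αω+βω = 0·1+13·1+-3·1 ≡ 0  ⇒  (a,b)_2 = +1.
v=5: a=5^-2·(≡1), b=5^0·(≡1) mod 5; (1|5)=+1, (1|5)=+1; (−1)^{-2·0·2}·(+1)^0·(+1)^-2 = +1.
v=∞: -374 < 0 and 6 > 0  ⇒  (a,b)_∞ = +1.
v=13: a=13^2·(≡12), b=13^0·(≡6) mod 13; (12|13)=+1, (6|13)=-1; (−1)^{2·0·6}·(+1)^0·(-1)^2 = +1.
v=3: a=3^0·(≡1), b=3^5·(≡2) mod 3; (1|3)=+1, (2|3)=-1; (−1)^{0·5·1}·(+1)^5·(-1)^0 = +1.
v=17: a=17^-1·(≡10), b=17^0·(≡7) mod 17; (10|17)=-1, (7|17)=-1; (−1)^{-1·0·8}·(-1)^0·(-1)^-1 = -1.
(-374, 6 / ℚ) ramifies at {11, 17}: a division algebra.

[11, 17]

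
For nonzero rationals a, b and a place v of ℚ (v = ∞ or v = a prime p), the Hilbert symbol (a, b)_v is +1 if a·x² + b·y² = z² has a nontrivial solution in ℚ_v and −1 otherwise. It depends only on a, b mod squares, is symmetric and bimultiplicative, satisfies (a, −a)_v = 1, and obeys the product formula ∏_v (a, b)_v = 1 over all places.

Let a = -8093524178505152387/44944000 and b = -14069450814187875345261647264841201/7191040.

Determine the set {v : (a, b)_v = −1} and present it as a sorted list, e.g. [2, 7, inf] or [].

(a, b) ≡ (-3230, -17290) mod (ℚ^×)²; places V = {2, 3, 5, 7, 11, 13, 17, 19, 29, 41, 53, ∞}.
(a,b)_19: α=3, u≡7; β=7, v≡15 (mod 19); (7|19)=+1, (15|19)=-1; sign (−1)^1·+1^7·-1^3 = +1.
(a,b)_7: α=4, u≡2; β=11, v≡2 (mod 7); (2|7)=+1, (2|7)=+1; sign (−1)^0·+1^11·+1^4 = +1.
(a,b)_41: α=2, u≡18; β=0, v≡24 (mod 41); (18|41)=+1, (24|41)=-1; sign (−1)^0·+1^0·-1^2 = +1.
(a,b)_5: α=-3, u≡4; β=-1, v≡3 (mod 5); (4|5)=+1, (3|5)=-1; sign (−1)^0·+1^-1·-1^-3 = -1.
(a,b)_29: α=2, u≡19; β=2, v≡9 (mod 29); (19|29)=-1, (9|29)=+1; sign (−1)^0·-1^2·+1^2 = +1.
(a,b)_3: α=0, u≡1; β=6, v≡2 (mod 3); (1|3)=+1, (2|3)=-1; sign (−1)^0·+1^6·-1^0 = +1.
(a,b)_∞: sgn(-3230)=−, sgn(-17290)=−, so -1.
(a,b)_11: α=2, u≡4; β=2, v≡8 (mod 11); (4|11)=+1, (8|11)=-1; sign (−1)^0·+1^2·-1^2 = +1.
(a,b)_17: α=1, u≡11; β=2, v≡15 (mod 17); (11|17)=-1, (15|17)=+1; sign (−1)^0·-1^2·+1^1 = +1.
(a,b)_2: α=-7, β=-9; u≡1, v≡3 (mod 8); ε(u)ε(v)=0·1, αω(v)=-7·1, βω(u)=-9·0; sum ≡ 1  ⇒  -1.
(a,b)_53: α=-2, u≡19; β=-2, v≡2 (mod 53); (19|53)=-1, (2|53)=-1; sign (−1)^0·-1^-2·-1^-2 = +1.
(a,b)_13: α=2, u≡5; β=5, v≡4 (mod 13); (5|13)=-1, (4|13)=+1; sign (−1)^0·-1^5·+1^2 = -1.
(-3230, -17290 / ℚ) ramifies at {2, 5, 13, ∞}: a division algebra.

[2, 5, 13, inf]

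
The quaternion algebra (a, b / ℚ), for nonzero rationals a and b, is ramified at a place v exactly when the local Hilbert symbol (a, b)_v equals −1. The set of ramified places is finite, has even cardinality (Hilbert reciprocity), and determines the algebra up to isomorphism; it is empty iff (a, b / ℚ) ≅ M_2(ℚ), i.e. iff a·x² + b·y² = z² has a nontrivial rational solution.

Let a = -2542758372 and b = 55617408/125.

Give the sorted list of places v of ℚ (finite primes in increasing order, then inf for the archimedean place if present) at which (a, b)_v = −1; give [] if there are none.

[2, 3, 5, 11]

(a, b) ≡ (-33, 3990) mod (ℚ^×)²; places V = {2, 3, 5, 7, 11, 19, ∞}.
(a,b)_∞: sgn(-33)=−, sgn(3990)=+, so +1.
(a,b)_2: α=2, β=7; u≡7, v≡3 (mod 8); ε(u)ε(v)=1·1, αω(v)=2·1, βω(u)=7·0; sum ≡ 1  ⇒  -1.
(a,b)_7: α=2, u≡2; β=1, v≡6 (mod 7); (2|7)=+1, (6|7)=-1; sign (−1)^0·+1^1·-1^2 = +1.
(a,b)_5: α=0, u≡3; β=-3, v≡3 (mod 5); (3|5)=-1, (3|5)=-1; sign (−1)^0·-1^-3·-1^0 = -1.
(a,b)_11: α=3, u≡2; β=2, v≡6 (mod 11); (2|11)=-1, (6|11)=-1; sign (−1)^0·-1^2·-1^3 = -1.
(a,b)_19: α=2, u≡9; β=1, v≡17 (mod 19); (9|19)=+1, (17|19)=+1; sign (−1)^0·+1^1·+1^2 = +1.
(a,b)_3: α=3, u≡1; β=3, v≡1 (mod 3); (1|3)=+1, (1|3)=+1; sign (−1)^1·+1^3·+1^3 = -1.
|Ram(-33, 3990)| = 4, even; anisotropic at {2, 3, 5, 11}.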